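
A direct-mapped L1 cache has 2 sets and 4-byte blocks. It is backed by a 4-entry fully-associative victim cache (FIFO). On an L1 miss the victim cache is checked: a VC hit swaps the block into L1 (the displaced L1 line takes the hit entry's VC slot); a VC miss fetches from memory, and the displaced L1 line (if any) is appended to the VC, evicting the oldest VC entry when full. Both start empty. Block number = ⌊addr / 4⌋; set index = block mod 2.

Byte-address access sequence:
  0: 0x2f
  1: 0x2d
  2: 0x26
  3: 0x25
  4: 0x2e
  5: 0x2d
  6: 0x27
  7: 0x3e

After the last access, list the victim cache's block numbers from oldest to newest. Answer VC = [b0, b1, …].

VC = [11, 9]

#0 0x2f→b11/s1 MISS; vc=[]
#1 0x2d→b11/s1 L1-HIT; vc=[]
#2 0x26→b9/s1 MISS; vc=[11]
#3 0x25→b9/s1 L1-HIT; vc=[11]
#4 0x2e→b11/s1 VC-HIT; vc=[9]
#5 0x2d→b11/s1 L1-HIT; vc=[9]
#6 0x27→b9/s1 VC-HIT; vc=[11]
#7 0x3e→b15/s1 MISS; vc=[11,9]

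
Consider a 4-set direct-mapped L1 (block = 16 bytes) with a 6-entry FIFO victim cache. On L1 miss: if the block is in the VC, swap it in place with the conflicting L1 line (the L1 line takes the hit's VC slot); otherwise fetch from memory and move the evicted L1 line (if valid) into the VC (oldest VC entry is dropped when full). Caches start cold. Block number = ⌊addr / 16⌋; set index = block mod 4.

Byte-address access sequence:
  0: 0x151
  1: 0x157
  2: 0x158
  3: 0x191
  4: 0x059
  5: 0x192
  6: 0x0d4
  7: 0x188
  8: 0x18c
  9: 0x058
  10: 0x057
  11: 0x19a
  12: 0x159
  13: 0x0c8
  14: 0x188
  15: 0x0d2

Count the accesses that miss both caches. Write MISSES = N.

MISSES = 6

#0 0x151→b21/s1 MISS; vc=[]
#1 0x157→b21/s1 L1-HIT; vc=[]
#2 0x158→b21/s1 L1-HIT; vc=[]
#3 0x191→b25/s1 MISS; vc=[21]
#4 0x59→b5/s1 MISS; vc=[21,25]
#5 0x192→b25/s1 VC-HIT; vc=[21,5]
#6 0xd4→b13/s1 MISS; vc=[21,5,25]
#7 0x188→b24/s0 MISS; vc=[21,5,25]
#8 0x18c→b24/s0 L1-HIT; vc=[21,5,25]
#9 0x58→b5/s1 VC-HIT; vc=[21,13,25]
#10 0x57→b5/s1 L1-HIT; vc=[21,13,25]
#11 0x19a→b25/s1 VC-HIT; vc=[21,13,5]
#12 0x159→b21/s1 VC-HIT; vc=[25,13,5]
#13 0xc8→b12/s0 MISS; vc=[25,13,5,24]
#14 0x188→b24/s0 VC-HIT; vc=[25,13,5,12]
#15 0xd2→b13/s1 VC-HIT; vc=[25,21,5,12]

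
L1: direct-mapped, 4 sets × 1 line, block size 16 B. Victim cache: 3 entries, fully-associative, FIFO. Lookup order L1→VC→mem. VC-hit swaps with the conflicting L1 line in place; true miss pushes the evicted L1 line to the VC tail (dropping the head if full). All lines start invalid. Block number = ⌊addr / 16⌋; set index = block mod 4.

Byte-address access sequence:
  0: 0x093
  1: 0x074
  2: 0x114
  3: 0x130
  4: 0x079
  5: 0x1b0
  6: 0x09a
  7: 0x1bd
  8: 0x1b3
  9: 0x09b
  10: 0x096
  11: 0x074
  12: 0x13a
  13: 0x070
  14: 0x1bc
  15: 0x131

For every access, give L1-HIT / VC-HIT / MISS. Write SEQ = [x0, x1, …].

SEQ = [MISS, MISS, MISS, MISS, VC-HIT, MISS, VC-HIT, L1-HIT, L1-HIT, L1-HIT, L1-HIT, VC-HIT, VC-HIT, VC-HIT, VC-HIT, VC-HIT]

0: 0x93 (blk 9, set 1) → MISS  vc=[]
1: 0x74 (blk 7, set 3) → MISS  vc=[]
2: 0x114 (blk 17, set 1) → MISS  vc=[9]
3: 0x130 (blk 19, set 3) → MISS  vc=[9, 7]
4: 0x79 (blk 7, set 3) → VC-HIT  vc=[9, 19]
5: 0x1b0 (blk 27, set 3) → MISS  vc=[9, 19, 7]
6: 0x9a (blk 9, set 1) → VC-HIT  vc=[17, 19, 7]
7: 0x1bd (blk 27, set 3) → L1-HIT  vc=[17, 19, 7]
8: 0x1b3 (blk 27, set 3) → L1-HIT  vc=[17, 19, 7]
9: 0x9b (blk 9, set 1) → L1-HIT  vc=[17, 19, 7]
10: 0x96 (blk 9, set 1) → L1-HIT  vc=[17, 19, 7]
11: 0x74 (blk 7, set 3) → VC-HIT  vc=[17, 19, 27]
12: 0x13a (blk 19, set 3) → VC-HIT  vc=[17, 7, 27]
13: 0x70 (blk 7, set 3) → VC-HIT  vc=[17, 19, 27]
14: 0x1bc (blk 27, set 3) → VC-HIT  vc=[17, 19, 7]
15: 0x131 (blk 19, set 3) → VC-HIT  vc=[17, 27, 7]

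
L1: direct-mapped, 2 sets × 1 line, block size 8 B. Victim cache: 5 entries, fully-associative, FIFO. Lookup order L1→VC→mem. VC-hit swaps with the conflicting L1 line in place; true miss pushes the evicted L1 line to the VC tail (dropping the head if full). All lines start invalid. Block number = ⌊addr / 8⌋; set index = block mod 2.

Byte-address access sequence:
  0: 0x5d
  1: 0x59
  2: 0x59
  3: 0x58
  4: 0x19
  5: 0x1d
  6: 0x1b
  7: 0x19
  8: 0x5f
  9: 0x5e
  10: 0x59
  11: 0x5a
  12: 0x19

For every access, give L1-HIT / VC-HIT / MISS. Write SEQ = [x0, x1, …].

SEQ = [MISS, L1-HIT, L1-HIT, L1-HIT, MISS, L1-HIT, L1-HIT, L1-HIT, VC-HIT, L1-HIT, L1-HIT, L1-HIT, VC-HIT]

  [0] addr=0x5d blk=11 s=1: MISS | VC []
  [1] addr=0x59 blk=11 s=1: L1-HIT | VC []
  [2] addr=0x59 blk=11 s=1: L1-HIT | VC []
  [3] addr=0x58 blk=11 s=1: L1-HIT | VC []
  [4] addr=0x19 blk=3 s=1: MISS | VC [11]
  [5] addr=0x1d blk=3 s=1: L1-HIT | VC [11]
  [6] addr=0x1b blk=3 s=1: L1-HIT | VC [11]
  [7] addr=0x19 blk=3 s=1: L1-HIT | VC [11]
  [8] addr=0x5f blk=11 s=1: VC-HIT | VC [3]
  [9] addr=0x5e blk=11 s=1: L1-HIT | VC [3]
  [10] addr=0x59 blk=11 s=1: L1-HIT | VC [3]
  [11] addr=0x5a blk=11 s=1: L1-HIT | VC [3]
  [12] addr=0x19 blk=3 s=1: VC-HIT | VC [11]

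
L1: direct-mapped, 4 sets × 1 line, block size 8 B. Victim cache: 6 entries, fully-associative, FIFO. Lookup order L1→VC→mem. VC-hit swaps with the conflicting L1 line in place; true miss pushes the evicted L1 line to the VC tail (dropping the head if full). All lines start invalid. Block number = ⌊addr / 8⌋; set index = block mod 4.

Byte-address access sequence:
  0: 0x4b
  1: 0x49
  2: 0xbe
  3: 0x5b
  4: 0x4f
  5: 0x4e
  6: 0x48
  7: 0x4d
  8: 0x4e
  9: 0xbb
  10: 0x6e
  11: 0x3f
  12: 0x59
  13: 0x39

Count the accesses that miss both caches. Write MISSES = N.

MISSES = 5

#0 0x4b→b9/s1 MISS; vc=[]
#1 0x49→b9/s1 L1-HIT; vc=[]
#2 0xbe→b23/s3 MISS; vc=[]
#3 0x5b→b11/s3 MISS; vc=[23]
#4 0x4f→b9/s1 L1-HIT; vc=[23]
#5 0x4e→b9/s1 L1-HIT; vc=[23]
#6 0x48→b9/s1 L1-HIT; vc=[23]
#7 0x4d→b9/s1 L1-HIT; vc=[23]
#8 0x4e→b9/s1 L1-HIT; vc=[23]
#9 0xbb→b23/s3 VC-HIT; vc=[11]
#10 0x6e→b13/s1 MISS; vc=[11,9]
#11 0x3f→b7/s3 MISS; vc=[11,9,23]
#12 0x59→b11/s3 VC-HIT; vc=[7,9,23]
#13 0x39→b7/s3 VC-HIT; vc=[11,9,23]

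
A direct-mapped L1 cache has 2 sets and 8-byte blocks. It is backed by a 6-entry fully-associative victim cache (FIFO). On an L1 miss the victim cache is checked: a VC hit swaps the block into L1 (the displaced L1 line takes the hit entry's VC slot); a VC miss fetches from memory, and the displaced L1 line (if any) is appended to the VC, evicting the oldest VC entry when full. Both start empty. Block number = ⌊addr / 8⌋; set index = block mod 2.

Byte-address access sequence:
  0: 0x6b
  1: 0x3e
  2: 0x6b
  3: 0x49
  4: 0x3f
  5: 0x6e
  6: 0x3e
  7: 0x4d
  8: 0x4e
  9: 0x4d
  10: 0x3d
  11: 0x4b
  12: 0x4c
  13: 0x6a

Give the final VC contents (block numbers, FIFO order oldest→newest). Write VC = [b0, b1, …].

  [0] addr=0x6b blk=13 s=1: MISS | VC []
  [1] addr=0x3e blk=7 s=1: MISS | VC [13]
  [2] addr=0x6b blk=13 s=1: VC-HIT | VC [7]
  [3] addr=0x49 blk=9 s=1: MISS | VC [7, 13]
  [4] addr=0x3f blk=7 s=1: VC-HIT | VC [9, 13]
  [5] addr=0x6e blk=13 s=1: VC-HIT | VC [9, 7]
  [6] addr=0x3e blk=7 s=1: VC-HIT | VC [9, 13]
  [7] addr=0x4d blk=9 s=1: VC-HIT | VC [7, 13]
  [8] addr=0x4e blk=9 s=1: L1-HIT | VC [7, 13]
  [9] addr=0x4d blk=9 s=1: L1-HIT | VC [7, 13]
  [10] addr=0x3d blk=7 s=1: VC-HIT | VC [9, 13]
  [11] addr=0x4b blk=9 s=1: VC-HIT | VC [7, 13]
  [12] addr=0x4c blk=9 s=1: L1-HIT | VC [7, 13]
  [13] addr=0x6a blk=13 s=1: VC-HIT | VC [7, 9]

VC = [7, 9]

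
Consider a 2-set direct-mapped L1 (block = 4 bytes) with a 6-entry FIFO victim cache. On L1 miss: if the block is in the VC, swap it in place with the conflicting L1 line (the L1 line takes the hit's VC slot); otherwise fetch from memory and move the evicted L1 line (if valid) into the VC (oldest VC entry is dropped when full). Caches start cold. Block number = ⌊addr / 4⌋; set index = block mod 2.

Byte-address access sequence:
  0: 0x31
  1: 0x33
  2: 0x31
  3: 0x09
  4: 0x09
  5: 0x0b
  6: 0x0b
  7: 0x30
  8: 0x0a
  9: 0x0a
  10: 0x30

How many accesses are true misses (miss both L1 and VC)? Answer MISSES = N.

MISSES = 2

0: 0x31 (blk 12, set 0) → MISS  vc=[]
1: 0x33 (blk 12, set 0) → L1-HIT  vc=[]
2: 0x31 (blk 12, set 0) → L1-HIT  vc=[]
3: 0x9 (blk 2, set 0) → MISS  vc=[12]
4: 0x9 (blk 2, set 0) → L1-HIT  vc=[12]
5: 0xb (blk 2, set 0) → L1-HIT  vc=[12]
6: 0xb (blk 2, set 0) → L1-HIT  vc=[12]
7: 0x30 (blk 12, set 0) → VC-HIT  vc=[2]
8: 0xa (blk 2, set 0) → VC-HIT  vc=[12]
9: 0xa (blk 2, set 0) → L1-HIT  vc=[12]
10: 0x30 (blk 12, set 0) → VC-HIT  vc=[2]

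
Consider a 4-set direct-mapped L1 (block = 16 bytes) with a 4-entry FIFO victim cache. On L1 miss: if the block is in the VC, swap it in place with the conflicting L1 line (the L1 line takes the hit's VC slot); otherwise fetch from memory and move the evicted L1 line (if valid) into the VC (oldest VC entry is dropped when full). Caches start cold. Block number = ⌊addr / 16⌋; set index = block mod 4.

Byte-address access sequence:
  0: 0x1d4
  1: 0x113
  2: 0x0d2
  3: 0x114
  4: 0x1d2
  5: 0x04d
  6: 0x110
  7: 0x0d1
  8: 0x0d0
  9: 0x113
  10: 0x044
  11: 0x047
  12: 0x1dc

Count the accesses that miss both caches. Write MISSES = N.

  [0] addr=0x1d4 blk=29 s=1: MISS | VC []
  [1] addr=0x113 blk=17 s=1: MISS | VC [29]
  [2] addr=0xd2 blk=13 s=1: MISS | VC [29, 17]
  [3] addr=0x114 blk=17 s=1: VC-HIT | VC [29, 13]
  [4] addr=0x1d2 blk=29 s=1: VC-HIT | VC [17, 13]
  [5] addr=0x4d blk=4 s=0: MISS | VC [17, 13]
  [6] addr=0x110 blk=17 s=1: VC-HIT | VC [29, 13]
  [7] addr=0xd1 blk=13 s=1: VC-HIT | VC [29, 17]
  [8] addr=0xd0 blk=13 s=1: L1-HIT | VC [29, 17]
  [9] addr=0x113 blk=17 s=1: VC-HIT | VC [29, 13]
  [10] addr=0x44 blk=4 s=0: L1-HIT | VC [29, 13]
  [11] addr=0x47 blk=4 s=0: L1-HIT | VC [29, 13]
  [12] addr=0x1dc blk=29 s=1: VC-HIT | VC [17, 13]

MISSES = 4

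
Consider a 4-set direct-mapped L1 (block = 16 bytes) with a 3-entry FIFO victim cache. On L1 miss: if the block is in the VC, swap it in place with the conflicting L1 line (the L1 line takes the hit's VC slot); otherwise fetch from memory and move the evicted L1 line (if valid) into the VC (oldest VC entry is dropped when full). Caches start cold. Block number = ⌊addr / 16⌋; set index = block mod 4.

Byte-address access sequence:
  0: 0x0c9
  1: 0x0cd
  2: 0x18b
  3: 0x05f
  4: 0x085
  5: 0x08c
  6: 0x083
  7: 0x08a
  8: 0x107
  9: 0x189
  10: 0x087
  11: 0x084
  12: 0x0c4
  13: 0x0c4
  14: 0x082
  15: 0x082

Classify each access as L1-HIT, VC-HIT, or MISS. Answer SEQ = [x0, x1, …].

SEQ = [MISS, L1-HIT, MISS, MISS, MISS, L1-HIT, L1-HIT, L1-HIT, MISS, VC-HIT, VC-HIT, L1-HIT, VC-HIT, L1-HIT, VC-HIT, L1-HIT]

#0 0xc9→b12/s0 MISS; vc=[]
#1 0xcd→b12/s0 L1-HIT; vc=[]
#2 0x18b→b24/s0 MISS; vc=[12]
#3 0x5f→b5/s1 MISS; vc=[12]
#4 0x85→b8/s0 MISS; vc=[12,24]
#5 0x8c→b8/s0 L1-HIT; vc=[12,24]
#6 0x83→b8/s0 L1-HIT; vc=[12,24]
#7 0x8a→b8/s0 L1-HIT; vc=[12,24]
#8 0x107→b16/s0 MISS; vc=[12,24,8]
#9 0x189→b24/s0 VC-HIT; vc=[12,16,8]
#10 0x87→b8/s0 VC-HIT; vc=[12,16,24]
#11 0x84→b8/s0 L1-HIT; vc=[12,16,24]
#12 0xc4→b12/s0 VC-HIT; vc=[8,16,24]
#13 0xc4→b12/s0 L1-HIT; vc=[8,16,24]
#14 0x82→b8/s0 VC-HIT; vc=[12,16,24]
#15 0x82→b8/s0 L1-HIT; vc=[12,16,24]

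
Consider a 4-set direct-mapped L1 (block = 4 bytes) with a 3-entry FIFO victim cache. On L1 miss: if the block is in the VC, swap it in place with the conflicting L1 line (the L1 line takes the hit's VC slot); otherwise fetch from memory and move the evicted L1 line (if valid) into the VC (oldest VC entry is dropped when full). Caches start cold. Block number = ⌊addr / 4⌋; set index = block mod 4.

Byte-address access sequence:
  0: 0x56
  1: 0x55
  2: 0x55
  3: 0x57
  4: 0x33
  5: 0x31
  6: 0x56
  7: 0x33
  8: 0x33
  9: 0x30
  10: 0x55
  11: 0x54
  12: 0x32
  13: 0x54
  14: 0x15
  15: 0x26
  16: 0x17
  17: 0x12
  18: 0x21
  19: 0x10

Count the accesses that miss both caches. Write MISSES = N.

MISSES = 6

0: 0x56 (blk 21, set 1) → MISS  vc=[]
1: 0x55 (blk 21, set 1) → L1-HIT  vc=[]
2: 0x55 (blk 21, set 1) → L1-HIT  vc=[]
3: 0x57 (blk 21, set 1) → L1-HIT  vc=[]
4: 0x33 (blk 12, set 0) → MISS  vc=[]
5: 0x31 (blk 12, set 0) → L1-HIT  vc=[]
6: 0x56 (blk 21, set 1) → L1-HIT  vc=[]
7: 0x33 (blk 12, set 0) → L1-HIT  vc=[]
8: 0x33 (blk 12, set 0) → L1-HIT  vc=[]
9: 0x30 (blk 12, set 0) → L1-HIT  vc=[]
10: 0x55 (blk 21, set 1) → L1-HIT  vc=[]
11: 0x54 (blk 21, set 1) → L1-HIT  vc=[]
12: 0x32 (blk 12, set 0) → L1-HIT  vc=[]
13: 0x54 (blk 21, set 1) → L1-HIT  vc=[]
14: 0x15 (blk 5, set 1) → MISS  vc=[21]
15: 0x26 (blk 9, set 1) → MISS  vc=[21, 5]
16: 0x17 (blk 5, set 1) → VC-HIT  vc=[21, 9]
17: 0x12 (blk 4, set 0) → MISS  vc=[21, 9, 12]
18: 0x21 (blk 8, set 0) → MISS  vc=[9, 12, 4]
19: 0x10 (blk 4, set 0) → VC-HIT  vc=[9, 12, 8]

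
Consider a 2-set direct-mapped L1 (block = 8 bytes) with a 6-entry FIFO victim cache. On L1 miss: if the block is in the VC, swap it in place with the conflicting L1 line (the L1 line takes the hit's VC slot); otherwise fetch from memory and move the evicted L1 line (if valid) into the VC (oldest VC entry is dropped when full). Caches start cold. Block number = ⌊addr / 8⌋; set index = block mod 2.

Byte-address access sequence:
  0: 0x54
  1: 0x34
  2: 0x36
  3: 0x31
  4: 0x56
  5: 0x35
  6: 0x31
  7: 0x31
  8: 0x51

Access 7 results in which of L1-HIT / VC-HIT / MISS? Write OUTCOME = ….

OUTCOME = L1-HIT

#0 0x54→b10/s0 MISS; vc=[]
#1 0x34→b6/s0 MISS; vc=[10]
#2 0x36→b6/s0 L1-HIT; vc=[10]
#3 0x31→b6/s0 L1-HIT; vc=[10]
#4 0x56→b10/s0 VC-HIT; vc=[6]
#5 0x35→b6/s0 VC-HIT; vc=[10]
#6 0x31→b6/s0 L1-HIT; vc=[10]
#7 0x31→b6/s0 L1-HIT; vc=[10]
#8 0x51→b10/s0 VC-HIT; vc=[6]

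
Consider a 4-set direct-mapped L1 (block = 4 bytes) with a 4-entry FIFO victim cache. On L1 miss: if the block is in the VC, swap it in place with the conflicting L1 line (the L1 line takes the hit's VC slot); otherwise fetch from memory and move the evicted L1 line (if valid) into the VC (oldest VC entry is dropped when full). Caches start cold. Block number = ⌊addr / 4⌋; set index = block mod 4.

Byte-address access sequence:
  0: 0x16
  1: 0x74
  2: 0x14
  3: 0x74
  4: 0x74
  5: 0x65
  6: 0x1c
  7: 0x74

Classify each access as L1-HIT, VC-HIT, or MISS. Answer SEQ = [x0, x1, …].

#0 0x16→b5/s1 MISS; vc=[]
#1 0x74→b29/s1 MISS; vc=[5]
#2 0x14→b5/s1 VC-HIT; vc=[29]
#3 0x74→b29/s1 VC-HIT; vc=[5]
#4 0x74→b29/s1 L1-HIT; vc=[5]
#5 0x65→b25/s1 MISS; vc=[5,29]
#6 0x1c→b7/s3 MISS; vc=[5,29]
#7 0x74→b29/s1 VC-HIT; vc=[5,25]

SEQ = [MISS, MISS, VC-HIT, VC-HIT, L1-HIT, MISS, MISS, VC-HIT]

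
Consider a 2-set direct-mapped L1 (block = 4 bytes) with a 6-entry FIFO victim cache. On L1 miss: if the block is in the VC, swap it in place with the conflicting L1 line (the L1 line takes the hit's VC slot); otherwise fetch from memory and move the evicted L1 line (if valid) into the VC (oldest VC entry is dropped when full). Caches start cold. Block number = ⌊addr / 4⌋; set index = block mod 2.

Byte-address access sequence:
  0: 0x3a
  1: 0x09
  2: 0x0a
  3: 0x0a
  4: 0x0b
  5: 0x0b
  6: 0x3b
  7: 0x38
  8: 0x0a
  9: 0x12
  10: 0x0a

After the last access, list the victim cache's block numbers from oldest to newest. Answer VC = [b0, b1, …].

  [0] addr=0x3a blk=14 s=0: MISS | VC []
  [1] addr=0x9 blk=2 s=0: MISS | VC [14]
  [2] addr=0xa blk=2 s=0: L1-HIT | VC [14]
  [3] addr=0xa blk=2 s=0: L1-HIT | VC [14]
  [4] addr=0xb blk=2 s=0: L1-HIT | VC [14]
  [5] addr=0xb blk=2 s=0: L1-HIT | VC [14]
  [6] addr=0x3b blk=14 s=0: VC-HIT | VC [2]
  [7] addr=0x38 blk=14 s=0: L1-HIT | VC [2]
  [8] addr=0xa blk=2 s=0: VC-HIT | VC [14]
  [9] addr=0x12 blk=4 s=0: MISS | VC [14, 2]
  [10] addr=0xa blk=2 s=0: VC-HIT | VC [14, 4]

VC = [14, 4]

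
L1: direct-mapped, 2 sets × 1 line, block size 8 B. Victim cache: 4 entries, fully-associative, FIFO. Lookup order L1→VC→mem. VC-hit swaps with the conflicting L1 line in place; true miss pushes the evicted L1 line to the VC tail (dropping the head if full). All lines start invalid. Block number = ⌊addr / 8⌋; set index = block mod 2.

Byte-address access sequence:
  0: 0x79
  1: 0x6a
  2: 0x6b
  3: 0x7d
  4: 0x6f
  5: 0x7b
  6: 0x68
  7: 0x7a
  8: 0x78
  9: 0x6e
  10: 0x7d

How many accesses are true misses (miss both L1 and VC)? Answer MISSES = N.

  [0] addr=0x79 blk=15 s=1: MISS | VC []
  [1] addr=0x6a blk=13 s=1: MISS | VC [15]
  [2] addr=0x6b blk=13 s=1: L1-HIT | VC [15]
  [3] addr=0x7d blk=15 s=1: VC-HIT | VC [13]
  [4] addr=0x6f blk=13 s=1: VC-HIT | VC [15]
  [5] addr=0x7b blk=15 s=1: VC-HIT | VC [13]
  [6] addr=0x68 blk=13 s=1: VC-HIT | VC [15]
  [7] addr=0x7a blk=15 s=1: VC-HIT | VC [13]
  [8] addr=0x78 blk=15 s=1: L1-HIT | VC [13]
  [9] addr=0x6e blk=13 s=1: VC-HIT | VC [15]
  [10] addr=0x7d blk=15 s=1: VC-HIT | VC [13]

MISSES = 2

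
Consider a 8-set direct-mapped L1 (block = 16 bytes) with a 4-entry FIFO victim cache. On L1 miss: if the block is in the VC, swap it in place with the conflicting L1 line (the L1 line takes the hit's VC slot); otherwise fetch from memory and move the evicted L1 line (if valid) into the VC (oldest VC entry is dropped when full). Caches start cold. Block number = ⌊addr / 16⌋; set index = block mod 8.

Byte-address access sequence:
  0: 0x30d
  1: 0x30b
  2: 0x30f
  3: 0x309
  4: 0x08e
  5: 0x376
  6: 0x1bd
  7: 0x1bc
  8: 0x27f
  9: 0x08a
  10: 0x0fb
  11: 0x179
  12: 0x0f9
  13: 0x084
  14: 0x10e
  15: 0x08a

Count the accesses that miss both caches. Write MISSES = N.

MISSES = 8

0: 0x30d (blk 48, set 0) → MISS  vc=[]
1: 0x30b (blk 48, set 0) → L1-HIT  vc=[]
2: 0x30f (blk 48, set 0) → L1-HIT  vc=[]
3: 0x309 (blk 48, set 0) → L1-HIT  vc=[]
4: 0x8e (blk 8, set 0) → MISS  vc=[48]
5: 0x376 (blk 55, set 7) → MISS  vc=[48]
6: 0x1bd (blk 27, set 3) → MISS  vc=[48]
7: 0x1bc (blk 27, set 3) → L1-HIT  vc=[48]
8: 0x27f (blk 39, set 7) → MISS  vc=[48, 55]
9: 0x8a (blk 8, set 0) → L1-HIT  vc=[48, 55]
10: 0xfb (blk 15, set 7) → MISS  vc=[48, 55, 39]
11: 0x179 (blk 23, set 7) → MISS  vc=[48, 55, 39, 15]
12: 0xf9 (blk 15, set 7) → VC-HIT  vc=[48, 55, 39, 23]
13: 0x84 (blk 8, set 0) → L1-HIT  vc=[48, 55, 39, 23]
14: 0x10e (blk 16, set 0) → MISS  vc=[55, 39, 23, 8]
15: 0x8a (blk 8, set 0) → VC-HIT  vc=[55, 39, 23, 16]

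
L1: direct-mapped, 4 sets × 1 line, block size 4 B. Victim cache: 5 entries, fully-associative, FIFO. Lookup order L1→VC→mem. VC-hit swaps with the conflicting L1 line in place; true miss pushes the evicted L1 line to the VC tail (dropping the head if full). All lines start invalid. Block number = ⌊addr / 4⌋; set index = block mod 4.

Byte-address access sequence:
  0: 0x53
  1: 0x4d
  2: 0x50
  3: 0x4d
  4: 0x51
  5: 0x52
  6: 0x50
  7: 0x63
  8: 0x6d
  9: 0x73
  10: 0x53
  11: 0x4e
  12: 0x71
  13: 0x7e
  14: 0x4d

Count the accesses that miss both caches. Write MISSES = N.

MISSES = 6

  [0] addr=0x53 blk=20 s=0: MISS | VC []
  [1] addr=0x4d blk=19 s=3: MISS | VC []
  [2] addr=0x50 blk=20 s=0: L1-HIT | VC []
  [3] addr=0x4d blk=19 s=3: L1-HIT | VC []
  [4] addr=0x51 blk=20 s=0: L1-HIT | VC []
  [5] addr=0x52 blk=20 s=0: L1-HIT | VC []
  [6] addr=0x50 blk=20 s=0: L1-HIT | VC []
  [7] addr=0x63 blk=24 s=0: MISS | VC [20]
  [8] addr=0x6d blk=27 s=3: MISS | VC [20, 19]
  [9] addr=0x73 blk=28 s=0: MISS | VC [20, 19, 24]
  [10] addr=0x53 blk=20 s=0: VC-HIT | VC [28, 19, 24]
  [11] addr=0x4e blk=19 s=3: VC-HIT | VC [28, 27, 24]
  [12] addr=0x71 blk=28 s=0: VC-HIT | VC [20, 27, 24]
  [13] addr=0x7e blk=31 s=3: MISS | VC [20, 27, 24, 19]
  [14] addr=0x4d blk=19 s=3: VC-HIT | VC [20, 27, 24, 31]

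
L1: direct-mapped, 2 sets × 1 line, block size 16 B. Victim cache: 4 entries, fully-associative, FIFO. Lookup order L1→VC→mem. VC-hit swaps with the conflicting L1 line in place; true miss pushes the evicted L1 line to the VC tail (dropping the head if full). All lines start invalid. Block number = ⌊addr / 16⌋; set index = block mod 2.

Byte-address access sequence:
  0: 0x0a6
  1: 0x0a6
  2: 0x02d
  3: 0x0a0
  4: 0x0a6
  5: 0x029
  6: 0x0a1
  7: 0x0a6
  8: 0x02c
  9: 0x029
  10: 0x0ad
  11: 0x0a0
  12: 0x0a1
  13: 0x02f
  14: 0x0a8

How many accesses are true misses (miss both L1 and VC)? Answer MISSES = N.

  [0] addr=0xa6 blk=10 s=0: MISS | VC []
  [1] addr=0xa6 blk=10 s=0: L1-HIT | VC []
  [2] addr=0x2d blk=2 s=0: MISS | VC [10]
  [3] addr=0xa0 blk=10 s=0: VC-HIT | VC [2]
  [4] addr=0xa6 blk=10 s=0: L1-HIT | VC [2]
  [5] addr=0x29 blk=2 s=0: VC-HIT | VC [10]
  [6] addr=0xa1 blk=10 s=0: VC-HIT | VC [2]
  [7] addr=0xa6 blk=10 s=0: L1-HIT | VC [2]
  [8] addr=0x2c blk=2 s=0: VC-HIT | VC [10]
  [9] addr=0x29 blk=2 s=0: L1-HIT | VC [10]
  [10] addr=0xad blk=10 s=0: VC-HIT | VC [2]
  [11] addr=0xa0 blk=10 s=0: L1-HIT | VC [2]
  [12] addr=0xa1 blk=10 s=0: L1-HIT | VC [2]
  [13] addr=0x2f blk=2 s=0: VC-HIT | VC [10]
  [14] addr=0xa8 blk=10 s=0: VC-HIT | VC [2]

MISSES = 2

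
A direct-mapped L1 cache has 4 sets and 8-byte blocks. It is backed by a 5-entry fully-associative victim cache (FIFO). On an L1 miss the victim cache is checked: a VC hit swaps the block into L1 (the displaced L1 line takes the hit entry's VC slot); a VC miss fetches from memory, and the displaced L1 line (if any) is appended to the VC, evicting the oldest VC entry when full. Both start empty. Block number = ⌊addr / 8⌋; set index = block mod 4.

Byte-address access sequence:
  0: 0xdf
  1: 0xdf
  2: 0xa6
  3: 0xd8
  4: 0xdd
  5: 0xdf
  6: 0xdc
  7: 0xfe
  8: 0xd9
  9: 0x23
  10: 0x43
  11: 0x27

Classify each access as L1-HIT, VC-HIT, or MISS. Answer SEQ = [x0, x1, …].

SEQ = [MISS, L1-HIT, MISS, L1-HIT, L1-HIT, L1-HIT, L1-HIT, MISS, VC-HIT, MISS, MISS, VC-HIT]

0: 0xdf (blk 27, set 3) → MISS  vc=[]
1: 0xdf (blk 27, set 3) → L1-HIT  vc=[]
2: 0xa6 (blk 20, set 0) → MISS  vc=[]
3: 0xd8 (blk 27, set 3) → L1-HIT  vc=[]
4: 0xdd (blk 27, set 3) → L1-HIT  vc=[]
5: 0xdf (blk 27, set 3) → L1-HIT  vc=[]
6: 0xdc (blk 27, set 3) → L1-HIT  vc=[]
7: 0xfe (blk 31, set 3) → MISS  vc=[27]
8: 0xd9 (blk 27, set 3) → VC-HIT  vc=[31]
9: 0x23 (blk 4, set 0) → MISS  vc=[31, 20]
10: 0x43 (blk 8, set 0) → MISS  vc=[31, 20, 4]
11: 0x27 (blk 4, set 0) → VC-HIT  vc=[31, 20, 8]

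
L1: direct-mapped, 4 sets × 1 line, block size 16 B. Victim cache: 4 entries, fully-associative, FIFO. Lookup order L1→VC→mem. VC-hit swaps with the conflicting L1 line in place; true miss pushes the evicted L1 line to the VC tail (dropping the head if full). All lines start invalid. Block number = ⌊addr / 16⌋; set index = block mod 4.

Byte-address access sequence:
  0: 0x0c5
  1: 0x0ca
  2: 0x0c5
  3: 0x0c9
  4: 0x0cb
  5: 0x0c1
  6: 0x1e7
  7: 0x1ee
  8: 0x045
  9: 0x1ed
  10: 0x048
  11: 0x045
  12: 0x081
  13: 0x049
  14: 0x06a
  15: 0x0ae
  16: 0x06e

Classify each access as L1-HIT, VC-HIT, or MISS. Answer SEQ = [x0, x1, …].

#0 0xc5→b12/s0 MISS; vc=[]
#1 0xca→b12/s0 L1-HIT; vc=[]
#2 0xc5→b12/s0 L1-HIT; vc=[]
#3 0xc9→b12/s0 L1-HIT; vc=[]
#4 0xcb→b12/s0 L1-HIT; vc=[]
#5 0xc1→b12/s0 L1-HIT; vc=[]
#6 0x1e7→b30/s2 MISS; vc=[]
#7 0x1ee→b30/s2 L1-HIT; vc=[]
#8 0x45→b4/s0 MISS; vc=[12]
#9 0x1ed→b30/s2 L1-HIT; vc=[12]
#10 0x48→b4/s0 L1-HIT; vc=[12]
#11 0x45→b4/s0 L1-HIT; vc=[12]
#12 0x81→b8/s0 MISS; vc=[12,4]
#13 0x49→b4/s0 VC-HIT; vc=[12,8]
#14 0x6a→b6/s2 MISS; vc=[12,8,30]
#15 0xae→b10/s2 MISS; vc=[12,8,30,6]
#16 0x6e→b6/s2 VC-HIT; vc=[12,8,30,10]

SEQ = [MISS, L1-HIT, L1-HIT, L1-HIT, L1-HIT, L1-HIT, MISS, L1-HIT, MISS, L1-HIT, L1-HIT, L1-HIT, MISS, VC-HIT, MISS, MISS, VC-HIT]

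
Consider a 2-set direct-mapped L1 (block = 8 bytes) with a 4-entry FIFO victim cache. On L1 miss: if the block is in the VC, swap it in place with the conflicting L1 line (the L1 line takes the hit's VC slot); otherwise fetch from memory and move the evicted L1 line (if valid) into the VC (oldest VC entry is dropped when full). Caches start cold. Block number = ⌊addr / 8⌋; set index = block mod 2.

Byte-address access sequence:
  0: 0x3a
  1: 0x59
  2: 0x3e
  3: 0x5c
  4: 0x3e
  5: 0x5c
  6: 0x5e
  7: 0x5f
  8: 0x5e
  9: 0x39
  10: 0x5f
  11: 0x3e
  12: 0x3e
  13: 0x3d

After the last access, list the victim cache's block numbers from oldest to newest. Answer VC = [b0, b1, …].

#0 0x3a→b7/s1 MISS; vc=[]
#1 0x59→b11/s1 MISS; vc=[7]
#2 0x3e→b7/s1 VC-HIT; vc=[11]
#3 0x5c→b11/s1 VC-HIT; vc=[7]
#4 0x3e→b7/s1 VC-HIT; vc=[11]
#5 0x5c→b11/s1 VC-HIT; vc=[7]
#6 0x5e→b11/s1 L1-HIT; vc=[7]
#7 0x5f→b11/s1 L1-HIT; vc=[7]
#8 0x5e→b11/s1 L1-HIT; vc=[7]
#9 0x39→b7/s1 VC-HIT; vc=[11]
#10 0x5f→b11/s1 VC-HIT; vc=[7]
#11 0x3e→b7/s1 VC-HIT; vc=[11]
#12 0x3e→b7/s1 L1-HIT; vc=[11]
#13 0x3d→b7/s1 L1-HIT; vc=[11]

VC = [11]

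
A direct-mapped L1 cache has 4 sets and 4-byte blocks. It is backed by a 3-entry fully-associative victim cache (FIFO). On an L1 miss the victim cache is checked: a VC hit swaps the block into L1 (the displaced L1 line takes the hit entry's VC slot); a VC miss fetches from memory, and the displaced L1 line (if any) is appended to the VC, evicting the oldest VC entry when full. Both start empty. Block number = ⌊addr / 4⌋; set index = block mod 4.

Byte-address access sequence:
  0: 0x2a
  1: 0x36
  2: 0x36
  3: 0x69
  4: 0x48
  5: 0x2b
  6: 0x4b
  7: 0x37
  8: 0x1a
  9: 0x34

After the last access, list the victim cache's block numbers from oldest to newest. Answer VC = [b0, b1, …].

0: 0x2a (blk 10, set 2) → MISS  vc=[]
1: 0x36 (blk 13, set 1) → MISS  vc=[]
2: 0x36 (blk 13, set 1) → L1-HIT  vc=[]
3: 0x69 (blk 26, set 2) → MISS  vc=[10]
4: 0x48 (blk 18, set 2) → MISS  vc=[10, 26]
5: 0x2b (blk 10, set 2) → VC-HIT  vc=[18, 26]
6: 0x4b (blk 18, set 2) → VC-HIT  vc=[10, 26]
7: 0x37 (blk 13, set 1) → L1-HIT  vc=[10, 26]
8: 0x1a (blk 6, set 2) → MISS  vc=[10, 26, 18]
9: 0x34 (blk 13, set 1) → L1-HIT  vc=[10, 26, 18]

VC = [10, 26, 18]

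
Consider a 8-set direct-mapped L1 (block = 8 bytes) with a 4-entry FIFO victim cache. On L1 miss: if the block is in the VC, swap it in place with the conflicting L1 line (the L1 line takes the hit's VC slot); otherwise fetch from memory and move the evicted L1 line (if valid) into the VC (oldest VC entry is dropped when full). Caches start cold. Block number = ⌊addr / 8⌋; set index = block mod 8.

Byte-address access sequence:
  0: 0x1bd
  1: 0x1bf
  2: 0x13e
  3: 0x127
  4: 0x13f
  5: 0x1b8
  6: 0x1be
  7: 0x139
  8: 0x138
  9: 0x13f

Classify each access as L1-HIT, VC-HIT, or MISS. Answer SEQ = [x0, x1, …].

  [0] addr=0x1bd blk=55 s=7: MISS | VC []
  [1] addr=0x1bf blk=55 s=7: L1-HIT | VC []
  [2] addr=0x13e blk=39 s=7: MISS | VC [55]
  [3] addr=0x127 blk=36 s=4: MISS | VC [55]
  [4] addr=0x13f blk=39 s=7: L1-HIT | VC [55]
  [5] addr=0x1b8 blk=55 s=7: VC-HIT | VC [39]
  [6] addr=0x1be blk=55 s=7: L1-HIT | VC [39]
  [7] addr=0x139 blk=39 s=7: VC-HIT | VC [55]
  [8] addr=0x138 blk=39 s=7: L1-HIT | VC [55]
  [9] addr=0x13f blk=39 s=7: L1-HIT | VC [55]

SEQ = [MISS, L1-HIT, MISS, MISS, L1-HIT, VC-HIT, L1-HIT, VC-HIT, L1-HIT, L1-HIT]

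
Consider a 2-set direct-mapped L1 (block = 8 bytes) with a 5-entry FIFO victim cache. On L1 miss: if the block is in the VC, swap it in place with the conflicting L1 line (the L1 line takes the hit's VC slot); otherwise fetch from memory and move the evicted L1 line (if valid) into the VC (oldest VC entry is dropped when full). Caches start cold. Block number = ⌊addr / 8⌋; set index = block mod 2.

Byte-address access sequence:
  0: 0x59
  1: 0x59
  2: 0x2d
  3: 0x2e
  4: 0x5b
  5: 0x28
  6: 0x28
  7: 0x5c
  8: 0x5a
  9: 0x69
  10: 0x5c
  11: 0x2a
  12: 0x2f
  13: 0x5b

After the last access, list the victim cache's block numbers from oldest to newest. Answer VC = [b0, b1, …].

  [0] addr=0x59 blk=11 s=1: MISS | VC []
  [1] addr=0x59 blk=11 s=1: L1-HIT | VC []
  [2] addr=0x2d blk=5 s=1: MISS | VC [11]
  [3] addr=0x2e blk=5 s=1: L1-HIT | VC [11]
  [4] addr=0x5b blk=11 s=1: VC-HIT | VC [5]
  [5] addr=0x28 blk=5 s=1: VC-HIT | VC [11]
  [6] addr=0x28 blk=5 s=1: L1-HIT | VC [11]
  [7] addr=0x5c blk=11 s=1: VC-HIT | VC [5]
  [8] addr=0x5a blk=11 s=1: L1-HIT | VC [5]
  [9] addr=0x69 blk=13 s=1: MISS | VC [5, 11]
  [10] addr=0x5c blk=11 s=1: VC-HIT | VC [5, 13]
  [11] addr=0x2a blk=5 s=1: VC-HIT | VC [11, 13]
  [12] addr=0x2f blk=5 s=1: L1-HIT | VC [11, 13]
  [13] addr=0x5b blk=11 s=1: VC-HIT | VC [5, 13]

VC = [5, 13]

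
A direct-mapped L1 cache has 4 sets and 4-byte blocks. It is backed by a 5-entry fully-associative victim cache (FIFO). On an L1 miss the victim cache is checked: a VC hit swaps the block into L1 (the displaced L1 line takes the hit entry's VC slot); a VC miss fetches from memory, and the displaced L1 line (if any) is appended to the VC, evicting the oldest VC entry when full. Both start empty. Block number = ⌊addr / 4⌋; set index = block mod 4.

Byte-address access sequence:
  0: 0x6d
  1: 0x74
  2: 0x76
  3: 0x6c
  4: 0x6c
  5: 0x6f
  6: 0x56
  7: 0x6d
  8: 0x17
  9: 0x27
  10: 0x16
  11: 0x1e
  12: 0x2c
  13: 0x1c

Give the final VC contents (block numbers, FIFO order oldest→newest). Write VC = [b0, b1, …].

VC = [29, 21, 9, 27, 11]

  [0] addr=0x6d blk=27 s=3: MISS | VC []
  [1] addr=0x74 blk=29 s=1: MISS | VC []
  [2] addr=0x76 blk=29 s=1: L1-HIT | VC []
  [3] addr=0x6c blk=27 s=3: L1-HIT | VC []
  [4] addr=0x6c blk=27 s=3: L1-HIT | VC []
  [5] addr=0x6f blk=27 s=3: L1-HIT | VC []
  [6] addr=0x56 blk=21 s=1: MISS | VC [29]
  [7] addr=0x6d blk=27 s=3: L1-HIT | VC [29]
  [8] addr=0x17 blk=5 s=1: MISS | VC [29, 21]
  [9] addr=0x27 blk=9 s=1: MISS | VC [29, 21, 5]
  [10] addr=0x16 blk=5 s=1: VC-HIT | VC [29, 21, 9]
  [11] addr=0x1e blk=7 s=3: MISS | VC [29, 21, 9, 27]
  [12] addr=0x2c blk=11 s=3: MISS | VC [29, 21, 9, 27, 7]
  [13] addr=0x1c blk=7 s=3: VC-HIT | VC [29, 21, 9, 27, 11]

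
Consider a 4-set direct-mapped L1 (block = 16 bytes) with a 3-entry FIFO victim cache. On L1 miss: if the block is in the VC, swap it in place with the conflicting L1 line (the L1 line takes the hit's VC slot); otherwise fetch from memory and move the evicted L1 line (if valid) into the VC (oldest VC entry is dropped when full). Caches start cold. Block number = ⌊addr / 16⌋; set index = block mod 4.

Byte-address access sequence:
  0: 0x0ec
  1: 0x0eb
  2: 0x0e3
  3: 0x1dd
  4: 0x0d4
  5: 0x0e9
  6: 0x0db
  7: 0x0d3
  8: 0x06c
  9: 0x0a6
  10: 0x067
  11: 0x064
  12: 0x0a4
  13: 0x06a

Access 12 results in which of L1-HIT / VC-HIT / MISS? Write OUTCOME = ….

OUTCOME = VC-HIT

  [0] addr=0xec blk=14 s=2: MISS | VC []
  [1] addr=0xeb blk=14 s=2: L1-HIT | VC []
  [2] addr=0xe3 blk=14 s=2: L1-HIT | VC []
  [3] addr=0x1dd blk=29 s=1: MISS | VC []
  [4] addr=0xd4 blk=13 s=1: MISS | VC [29]
  [5] addr=0xe9 blk=14 s=2: L1-HIT | VC [29]
  [6] addr=0xdb blk=13 s=1: L1-HIT | VC [29]
  [7] addr=0xd3 blk=13 s=1: L1-HIT | VC [29]
  [8] addr=0x6c blk=6 s=2: MISS | VC [29, 14]
  [9] addr=0xa6 blk=10 s=2: MISS | VC [29, 14, 6]
  [10] addr=0x67 blk=6 s=2: VC-HIT | VC [29, 14, 10]
  [11] addr=0x64 blk=6 s=2: L1-HIT | VC [29, 14, 10]
  [12] addr=0xa4 blk=10 s=2: VC-HIT | VC [29, 14, 6]
  [13] addr=0x6a blk=6 s=2: VC-HIT | VC [29, 14, 10]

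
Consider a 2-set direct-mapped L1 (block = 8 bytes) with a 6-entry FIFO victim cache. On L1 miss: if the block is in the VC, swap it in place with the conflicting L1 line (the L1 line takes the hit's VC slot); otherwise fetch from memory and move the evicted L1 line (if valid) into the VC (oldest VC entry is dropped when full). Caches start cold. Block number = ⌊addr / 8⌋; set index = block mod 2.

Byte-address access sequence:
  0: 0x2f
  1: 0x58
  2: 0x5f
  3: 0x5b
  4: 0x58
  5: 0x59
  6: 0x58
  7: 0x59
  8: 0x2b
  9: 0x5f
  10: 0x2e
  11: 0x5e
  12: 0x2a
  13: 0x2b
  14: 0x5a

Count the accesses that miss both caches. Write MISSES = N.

MISSES = 2

#0 0x2f→b5/s1 MISS; vc=[]
#1 0x58→b11/s1 MISS; vc=[5]
#2 0x5f→b11/s1 L1-HIT; vc=[5]
#3 0x5b→b11/s1 L1-HIT; vc=[5]
#4 0x58→b11/s1 L1-HIT; vc=[5]
#5 0x59→b11/s1 L1-HIT; vc=[5]
#6 0x58→b11/s1 L1-HIT; vc=[5]
#7 0x59→b11/s1 L1-HIT; vc=[5]
#8 0x2b→b5/s1 VC-HIT; vc=[11]
#9 0x5f→b11/s1 VC-HIT; vc=[5]
#10 0x2e→b5/s1 VC-HIT; vc=[11]
#11 0x5e→b11/s1 VC-HIT; vc=[5]
#12 0x2a→b5/s1 VC-HIT; vc=[11]
#13 0x2b→b5/s1 L1-HIT; vc=[11]
#14 0x5a→b11/s1 VC-HIT; vc=[5]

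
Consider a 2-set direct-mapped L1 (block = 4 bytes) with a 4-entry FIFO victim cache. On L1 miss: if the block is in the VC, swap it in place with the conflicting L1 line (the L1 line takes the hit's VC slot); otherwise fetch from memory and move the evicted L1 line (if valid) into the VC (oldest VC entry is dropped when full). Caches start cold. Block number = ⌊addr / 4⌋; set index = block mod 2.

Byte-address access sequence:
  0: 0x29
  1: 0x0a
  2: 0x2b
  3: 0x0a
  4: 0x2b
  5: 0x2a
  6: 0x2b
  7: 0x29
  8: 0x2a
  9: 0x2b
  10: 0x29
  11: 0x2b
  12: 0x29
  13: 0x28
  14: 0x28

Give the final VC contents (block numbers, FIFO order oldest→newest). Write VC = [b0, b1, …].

0: 0x29 (blk 10, set 0) → MISS  vc=[]
1: 0xa (blk 2, set 0) → MISS  vc=[10]
2: 0x2b (blk 10, set 0) → VC-HIT  vc=[2]
3: 0xa (blk 2, set 0) → VC-HIT  vc=[10]
4: 0x2b (blk 10, set 0) → VC-HIT  vc=[2]
5: 0x2a (blk 10, set 0) → L1-HIT  vc=[2]
6: 0x2b (blk 10, set 0) → L1-HIT  vc=[2]
7: 0x29 (blk 10, set 0) → L1-HIT  vc=[2]
8: 0x2a (blk 10, set 0) → L1-HIT  vc=[2]
9: 0x2b (blk 10, set 0) → L1-HIT  vc=[2]
10: 0x29 (blk 10, set 0) → L1-HIT  vc=[2]
11: 0x2b (blk 10, set 0) → L1-HIT  vc=[2]
12: 0x29 (blk 10, set 0) → L1-HIT  vc=[2]
13: 0x28 (blk 10, set 0) → L1-HIT  vc=[2]
14: 0x28 (blk 10, set 0) → L1-HIT  vc=[2]

VC = [2]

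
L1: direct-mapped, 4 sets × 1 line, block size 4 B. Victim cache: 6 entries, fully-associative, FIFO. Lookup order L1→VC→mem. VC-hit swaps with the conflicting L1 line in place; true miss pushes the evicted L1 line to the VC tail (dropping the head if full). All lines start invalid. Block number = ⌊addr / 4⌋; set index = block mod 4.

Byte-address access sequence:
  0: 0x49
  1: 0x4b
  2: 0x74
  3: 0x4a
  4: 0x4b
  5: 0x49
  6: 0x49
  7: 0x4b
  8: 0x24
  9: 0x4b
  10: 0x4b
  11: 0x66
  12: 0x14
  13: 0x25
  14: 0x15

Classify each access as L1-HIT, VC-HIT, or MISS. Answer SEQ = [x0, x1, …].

#0 0x49→b18/s2 MISS; vc=[]
#1 0x4b→b18/s2 L1-HIT; vc=[]
#2 0x74→b29/s1 MISS; vc=[]
#3 0x4a→b18/s2 L1-HIT; vc=[]
#4 0x4b→b18/s2 L1-HIT; vc=[]
#5 0x49→b18/s2 L1-HIT; vc=[]
#6 0x49→b18/s2 L1-HIT; vc=[]
#7 0x4b→b18/s2 L1-HIT; vc=[]
#8 0x24→b9/s1 MISS; vc=[29]
#9 0x4b→b18/s2 L1-HIT; vc=[29]
#10 0x4b→b18/s2 L1-HIT; vc=[29]
#11 0x66→b25/s1 MISS; vc=[29,9]
#12 0x14→b5/s1 MISS; vc=[29,9,25]
#13 0x25→b9/s1 VC-HIT; vc=[29,5,25]
#14 0x15→b5/s1 VC-HIT; vc=[29,9,25]

SEQ = [MISS, L1-HIT, MISS, L1-HIT, L1-HIT, L1-HIT, L1-HIT, L1-HIT, MISS, L1-HIT, L1-HIT, MISS, MISS, VC-HIT, VC-HIT]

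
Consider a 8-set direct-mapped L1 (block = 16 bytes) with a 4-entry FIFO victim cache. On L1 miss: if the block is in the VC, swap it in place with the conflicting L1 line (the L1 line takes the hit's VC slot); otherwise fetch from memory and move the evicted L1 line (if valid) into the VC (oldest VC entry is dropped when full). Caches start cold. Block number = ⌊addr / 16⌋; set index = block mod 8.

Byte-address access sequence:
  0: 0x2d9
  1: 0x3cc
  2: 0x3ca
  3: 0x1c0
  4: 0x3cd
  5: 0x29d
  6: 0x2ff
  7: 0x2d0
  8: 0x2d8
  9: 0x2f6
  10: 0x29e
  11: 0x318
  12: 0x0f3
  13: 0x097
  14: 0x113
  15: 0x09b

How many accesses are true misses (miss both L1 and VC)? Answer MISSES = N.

MISSES = 9

0: 0x2d9 (blk 45, set 5) → MISS  vc=[]
1: 0x3cc (blk 60, set 4) → MISS  vc=[]
2: 0x3ca (blk 60, set 4) → L1-HIT  vc=[]
3: 0x1c0 (blk 28, set 4) → MISS  vc=[60]
4: 0x3cd (blk 60, set 4) → VC-HIT  vc=[28]
5: 0x29d (blk 41, set 1) → MISS  vc=[28]
6: 0x2ff (blk 47, set 7) → MISS  vc=[28]
7: 0x2d0 (blk 45, set 5) → L1-HIT  vc=[28]
8: 0x2d8 (blk 45, set 5) → L1-HIT  vc=[28]
9: 0x2f6 (blk 47, set 7) → L1-HIT  vc=[28]
10: 0x29e (blk 41, set 1) → L1-HIT  vc=[28]
11: 0x318 (blk 49, set 1) → MISS  vc=[28, 41]
12: 0xf3 (blk 15, set 7) → MISS  vc=[28, 41, 47]
13: 0x97 (blk 9, set 1) → MISS  vc=[28, 41, 47, 49]
14: 0x113 (blk 17, set 1) → MISS  vc=[41, 47, 49, 9]
15: 0x9b (blk 9, set 1) → VC-HIT  vc=[41, 47, 49, 17]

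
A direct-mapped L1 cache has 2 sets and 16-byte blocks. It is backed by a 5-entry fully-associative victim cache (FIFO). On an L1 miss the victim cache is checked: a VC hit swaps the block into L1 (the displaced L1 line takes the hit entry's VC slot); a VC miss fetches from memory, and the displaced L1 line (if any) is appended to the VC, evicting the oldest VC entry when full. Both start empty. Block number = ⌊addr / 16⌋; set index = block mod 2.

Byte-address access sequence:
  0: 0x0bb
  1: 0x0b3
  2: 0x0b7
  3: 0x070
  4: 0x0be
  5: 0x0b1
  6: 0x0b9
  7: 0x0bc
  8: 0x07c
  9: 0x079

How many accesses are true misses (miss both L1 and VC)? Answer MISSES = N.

  [0] addr=0xbb blk=11 s=1: MISS | VC []
  [1] addr=0xb3 blk=11 s=1: L1-HIT | VC []
  [2] addr=0xb7 blk=11 s=1: L1-HIT | VC []
  [3] addr=0x70 blk=7 s=1: MISS | VC [11]
  [4] addr=0xbe blk=11 s=1: VC-HIT | VC [7]
  [5] addr=0xb1 blk=11 s=1: L1-HIT | VC [7]
  [6] addr=0xb9 blk=11 s=1: L1-HIT | VC [7]
  [7] addr=0xbc blk=11 s=1: L1-HIT | VC [7]
  [8] addr=0x7c blk=7 s=1: VC-HIT | VC [11]
  [9] addr=0x79 blk=7 s=1: L1-HIT | VC [11]

MISSES = 2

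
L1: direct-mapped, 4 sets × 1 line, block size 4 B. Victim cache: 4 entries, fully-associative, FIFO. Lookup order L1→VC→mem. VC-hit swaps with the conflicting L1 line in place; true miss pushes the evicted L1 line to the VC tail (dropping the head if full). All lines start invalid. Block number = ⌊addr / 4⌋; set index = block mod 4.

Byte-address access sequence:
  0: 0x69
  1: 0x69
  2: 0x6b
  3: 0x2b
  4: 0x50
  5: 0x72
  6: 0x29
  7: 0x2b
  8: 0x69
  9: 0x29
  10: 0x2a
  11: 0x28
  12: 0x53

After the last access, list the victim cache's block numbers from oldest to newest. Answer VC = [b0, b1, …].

0: 0x69 (blk 26, set 2) → MISS  vc=[]
1: 0x69 (blk 26, set 2) → L1-HIT  vc=[]
2: 0x6b (blk 26, set 2) → L1-HIT  vc=[]
3: 0x2b (blk 10, set 2) → MISS  vc=[26]
4: 0x50 (blk 20, set 0) → MISS  vc=[26]
5: 0x72 (blk 28, set 0) → MISS  vc=[26, 20]
6: 0x29 (blk 10, set 2) → L1-HIT  vc=[26, 20]
7: 0x2b (blk 10, set 2) → L1-HIT  vc=[26, 20]
8: 0x69 (blk 26, set 2) → VC-HIT  vc=[10, 20]
9: 0x29 (blk 10, set 2) → VC-HIT  vc=[26, 20]
10: 0x2a (blk 10, set 2) → L1-HIT  vc=[26, 20]
11: 0x28 (blk 10, set 2) → L1-HIT  vc=[26, 20]
12: 0x53 (blk 20, set 0) → VC-HIT  vc=[26, 28]

VC = [26, 28]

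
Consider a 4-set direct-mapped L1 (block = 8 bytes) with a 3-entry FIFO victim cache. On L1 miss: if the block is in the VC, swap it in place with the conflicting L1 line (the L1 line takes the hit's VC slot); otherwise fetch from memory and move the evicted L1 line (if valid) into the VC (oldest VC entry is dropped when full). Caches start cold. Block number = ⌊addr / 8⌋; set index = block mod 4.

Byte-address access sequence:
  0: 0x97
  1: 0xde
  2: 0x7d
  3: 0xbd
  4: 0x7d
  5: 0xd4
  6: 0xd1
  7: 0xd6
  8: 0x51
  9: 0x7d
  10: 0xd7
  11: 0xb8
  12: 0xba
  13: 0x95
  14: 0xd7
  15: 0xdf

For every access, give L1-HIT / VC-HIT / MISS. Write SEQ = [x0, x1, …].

  [0] addr=0x97 blk=18 s=2: MISS | VC []
  [1] addr=0xde blk=27 s=3: MISS | VC []
  [2] addr=0x7d blk=15 s=3: MISS | VC [27]
  [3] addr=0xbd blk=23 s=3: MISS | VC [27, 15]
  [4] addr=0x7d blk=15 s=3: VC-HIT | VC [27, 23]
  [5] addr=0xd4 blk=26 s=2: MISS | VC [27, 23, 18]
  [6] addr=0xd1 blk=26 s=2: L1-HIT | VC [27, 23, 18]
  [7] addr=0xd6 blk=26 s=2: L1-HIT | VC [27, 23, 18]
  [8] addr=0x51 blk=10 s=2: MISS | VC [23, 18, 26]
  [9] addr=0x7d blk=15 s=3: L1-HIT | VC [23, 18, 26]
  [10] addr=0xd7 blk=26 s=2: VC-HIT | VC [23, 18, 10]
  [11] addr=0xb8 blk=23 s=3: VC-HIT | VC [15, 18, 10]
  [12] addr=0xba blk=23 s=3: L1-HIT | VC [15, 18, 10]
  [13] addr=0x95 blk=18 s=2: VC-HIT | VC [15, 26, 10]
  [14] addr=0xd7 blk=26 s=2: VC-HIT | VC [15, 18, 10]
  [15] addr=0xdf blk=27 s=3: MISS | VC [18, 10, 23]

SEQ = [MISS, MISS, MISS, MISS, VC-HIT, MISS, L1-HIT, L1-HIT, MISS, L1-HIT, VC-HIT, VC-HIT, L1-HIT, VC-HIT, VC-HIT, MISS]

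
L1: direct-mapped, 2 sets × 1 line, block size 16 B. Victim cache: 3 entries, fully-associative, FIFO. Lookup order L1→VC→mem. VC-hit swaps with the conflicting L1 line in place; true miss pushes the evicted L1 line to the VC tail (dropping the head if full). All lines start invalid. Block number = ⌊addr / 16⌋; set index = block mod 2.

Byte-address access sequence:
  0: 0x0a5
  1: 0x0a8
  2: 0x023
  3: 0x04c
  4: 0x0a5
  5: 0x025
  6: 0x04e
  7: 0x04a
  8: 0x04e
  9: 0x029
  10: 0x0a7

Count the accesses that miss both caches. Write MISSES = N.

MISSES = 3

#0 0xa5→b10/s0 MISS; vc=[]
#1 0xa8→b10/s0 L1-HIT; vc=[]
#2 0x23→b2/s0 MISS; vc=[10]
#3 0x4c→b4/s0 MISS; vc=[10,2]
#4 0xa5→b10/s0 VC-HIT; vc=[4,2]
#5 0x25→b2/s0 VC-HIT; vc=[4,10]
#6 0x4e→b4/s0 VC-HIT; vc=[2,10]
#7 0x4a→b4/s0 L1-HIT; vc=[2,10]
#8 0x4e→b4/s0 L1-HIT; vc=[2,10]
#9 0x29→b2/s0 VC-HIT; vc=[4,10]
#10 0xa7→b10/s0 VC-HIT; vc=[4,2]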